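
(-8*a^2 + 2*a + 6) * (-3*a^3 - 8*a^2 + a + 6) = 24*a^5 + 58*a^4 - 42*a^3 - 94*a^2 + 18*a + 36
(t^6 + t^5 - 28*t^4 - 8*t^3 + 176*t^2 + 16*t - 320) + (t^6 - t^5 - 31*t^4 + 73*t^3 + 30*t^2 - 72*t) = 2*t^6 - 59*t^4 + 65*t^3 + 206*t^2 - 56*t - 320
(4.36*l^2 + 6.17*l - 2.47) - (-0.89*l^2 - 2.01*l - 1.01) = 5.25*l^2 + 8.18*l - 1.46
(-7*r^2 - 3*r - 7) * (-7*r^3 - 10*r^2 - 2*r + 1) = 49*r^5 + 91*r^4 + 93*r^3 + 69*r^2 + 11*r - 7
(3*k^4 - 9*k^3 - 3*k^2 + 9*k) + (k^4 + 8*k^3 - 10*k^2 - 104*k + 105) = 4*k^4 - k^3 - 13*k^2 - 95*k + 105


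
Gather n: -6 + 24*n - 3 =24*n - 9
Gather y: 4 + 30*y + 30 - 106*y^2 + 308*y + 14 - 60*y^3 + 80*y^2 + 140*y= -60*y^3 - 26*y^2 + 478*y + 48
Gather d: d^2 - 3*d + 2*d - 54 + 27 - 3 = d^2 - d - 30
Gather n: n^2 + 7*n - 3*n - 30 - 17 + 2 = n^2 + 4*n - 45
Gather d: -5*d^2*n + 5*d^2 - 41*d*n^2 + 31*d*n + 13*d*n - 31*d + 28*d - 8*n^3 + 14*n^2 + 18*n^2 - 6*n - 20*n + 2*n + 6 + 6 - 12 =d^2*(5 - 5*n) + d*(-41*n^2 + 44*n - 3) - 8*n^3 + 32*n^2 - 24*n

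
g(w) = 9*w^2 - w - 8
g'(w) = 18*w - 1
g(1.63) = 14.28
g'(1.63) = 28.34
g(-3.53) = 107.68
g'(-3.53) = -64.54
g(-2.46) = 48.92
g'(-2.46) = -45.28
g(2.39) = 41.02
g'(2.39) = 42.02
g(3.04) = 72.13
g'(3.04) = 53.72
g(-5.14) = 234.92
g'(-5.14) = -93.52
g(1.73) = 17.21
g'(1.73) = 30.14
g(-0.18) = -7.53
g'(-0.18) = -4.24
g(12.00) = 1276.00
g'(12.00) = 215.00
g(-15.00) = 2032.00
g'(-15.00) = -271.00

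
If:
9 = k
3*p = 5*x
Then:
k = 9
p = 5*x/3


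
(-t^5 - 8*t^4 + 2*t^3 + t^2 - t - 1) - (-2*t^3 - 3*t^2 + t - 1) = -t^5 - 8*t^4 + 4*t^3 + 4*t^2 - 2*t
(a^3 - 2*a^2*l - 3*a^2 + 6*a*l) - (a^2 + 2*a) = a^3 - 2*a^2*l - 4*a^2 + 6*a*l - 2*a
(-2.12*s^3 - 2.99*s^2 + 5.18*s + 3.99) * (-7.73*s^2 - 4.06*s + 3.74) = 16.3876*s^5 + 31.7199*s^4 - 35.8308*s^3 - 63.0561*s^2 + 3.1738*s + 14.9226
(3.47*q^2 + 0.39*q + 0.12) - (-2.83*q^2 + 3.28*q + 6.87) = 6.3*q^2 - 2.89*q - 6.75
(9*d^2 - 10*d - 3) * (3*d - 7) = 27*d^3 - 93*d^2 + 61*d + 21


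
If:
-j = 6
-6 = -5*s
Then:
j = -6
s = 6/5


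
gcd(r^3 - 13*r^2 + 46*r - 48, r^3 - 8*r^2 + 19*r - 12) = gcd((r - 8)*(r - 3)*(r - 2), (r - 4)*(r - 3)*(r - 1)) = r - 3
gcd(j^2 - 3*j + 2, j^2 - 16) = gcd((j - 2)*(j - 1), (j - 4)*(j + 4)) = 1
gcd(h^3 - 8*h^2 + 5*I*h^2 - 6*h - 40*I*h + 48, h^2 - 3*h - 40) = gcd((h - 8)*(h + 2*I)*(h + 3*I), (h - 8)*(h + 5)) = h - 8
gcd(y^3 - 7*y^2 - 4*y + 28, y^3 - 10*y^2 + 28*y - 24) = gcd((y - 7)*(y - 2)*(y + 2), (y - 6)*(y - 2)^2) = y - 2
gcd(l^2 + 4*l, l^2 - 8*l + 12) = 1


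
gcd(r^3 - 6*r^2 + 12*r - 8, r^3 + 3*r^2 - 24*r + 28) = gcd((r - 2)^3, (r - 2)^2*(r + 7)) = r^2 - 4*r + 4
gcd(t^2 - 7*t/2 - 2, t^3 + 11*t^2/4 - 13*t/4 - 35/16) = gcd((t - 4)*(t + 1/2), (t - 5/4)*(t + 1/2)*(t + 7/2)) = t + 1/2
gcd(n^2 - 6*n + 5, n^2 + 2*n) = 1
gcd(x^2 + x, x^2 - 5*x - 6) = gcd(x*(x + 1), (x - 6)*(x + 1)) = x + 1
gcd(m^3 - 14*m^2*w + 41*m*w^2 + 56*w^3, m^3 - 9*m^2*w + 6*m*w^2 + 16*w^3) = -m^2 + 7*m*w + 8*w^2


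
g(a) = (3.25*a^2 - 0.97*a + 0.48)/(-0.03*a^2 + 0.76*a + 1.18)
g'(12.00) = 12.37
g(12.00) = 76.39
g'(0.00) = -1.08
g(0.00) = 0.41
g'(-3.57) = 0.58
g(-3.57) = -23.68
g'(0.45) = 1.07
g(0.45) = 0.46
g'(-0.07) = -1.60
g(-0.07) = 0.50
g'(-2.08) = -24.73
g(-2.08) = -31.21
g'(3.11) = 4.35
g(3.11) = 8.88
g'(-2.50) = -6.68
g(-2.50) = -25.58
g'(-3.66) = 0.75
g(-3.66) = -23.74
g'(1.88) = 3.45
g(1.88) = 4.05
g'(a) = (0.06*a - 0.76)*(3.25*a^2 - 0.97*a + 0.48)/(-0.03*a^2 + 0.76*a + 1.18)^2 + (6.5*a - 0.97)/(-0.03*a^2 + 0.76*a + 1.18)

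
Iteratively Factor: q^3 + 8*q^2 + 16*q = (q)*(q^2 + 8*q + 16) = q*(q + 4)*(q + 4)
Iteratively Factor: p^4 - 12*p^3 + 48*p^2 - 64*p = (p - 4)*(p^3 - 8*p^2 + 16*p) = (p - 4)^2*(p^2 - 4*p) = p*(p - 4)^2*(p - 4)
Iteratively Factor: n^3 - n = (n + 1)*(n^2 - n) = (n - 1)*(n + 1)*(n)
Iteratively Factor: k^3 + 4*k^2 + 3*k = (k + 3)*(k^2 + k) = k*(k + 3)*(k + 1)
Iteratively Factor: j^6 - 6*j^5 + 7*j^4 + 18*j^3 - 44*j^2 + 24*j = (j - 2)*(j^5 - 4*j^4 - j^3 + 16*j^2 - 12*j) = (j - 2)^2*(j^4 - 2*j^3 - 5*j^2 + 6*j) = (j - 2)^2*(j - 1)*(j^3 - j^2 - 6*j) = (j - 3)*(j - 2)^2*(j - 1)*(j^2 + 2*j) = (j - 3)*(j - 2)^2*(j - 1)*(j + 2)*(j)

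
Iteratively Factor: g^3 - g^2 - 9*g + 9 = (g - 3)*(g^2 + 2*g - 3) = (g - 3)*(g + 3)*(g - 1)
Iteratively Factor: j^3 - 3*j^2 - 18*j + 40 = (j - 5)*(j^2 + 2*j - 8) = (j - 5)*(j + 4)*(j - 2)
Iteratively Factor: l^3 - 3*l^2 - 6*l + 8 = (l + 2)*(l^2 - 5*l + 4) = (l - 4)*(l + 2)*(l - 1)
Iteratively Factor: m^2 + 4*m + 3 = (m + 3)*(m + 1)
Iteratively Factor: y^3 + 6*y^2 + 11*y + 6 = (y + 1)*(y^2 + 5*y + 6) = (y + 1)*(y + 3)*(y + 2)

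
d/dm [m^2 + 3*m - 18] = 2*m + 3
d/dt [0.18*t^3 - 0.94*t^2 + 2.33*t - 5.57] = 0.54*t^2 - 1.88*t + 2.33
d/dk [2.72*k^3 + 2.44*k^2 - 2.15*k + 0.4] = 8.16*k^2 + 4.88*k - 2.15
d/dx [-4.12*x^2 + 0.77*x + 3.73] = 0.77 - 8.24*x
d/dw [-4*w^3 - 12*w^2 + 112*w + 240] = -12*w^2 - 24*w + 112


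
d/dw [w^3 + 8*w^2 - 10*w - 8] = 3*w^2 + 16*w - 10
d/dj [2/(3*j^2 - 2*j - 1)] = 4*(1 - 3*j)/(-3*j^2 + 2*j + 1)^2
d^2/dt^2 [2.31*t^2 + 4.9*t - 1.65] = 4.62000000000000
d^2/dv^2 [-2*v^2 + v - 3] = -4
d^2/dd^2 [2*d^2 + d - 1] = 4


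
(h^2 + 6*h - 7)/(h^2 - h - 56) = (h - 1)/(h - 8)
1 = 1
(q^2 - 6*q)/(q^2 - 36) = q/(q + 6)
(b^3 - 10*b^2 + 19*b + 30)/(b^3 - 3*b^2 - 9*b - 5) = (b - 6)/(b + 1)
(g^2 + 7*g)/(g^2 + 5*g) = (g + 7)/(g + 5)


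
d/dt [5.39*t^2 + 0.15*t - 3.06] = 10.78*t + 0.15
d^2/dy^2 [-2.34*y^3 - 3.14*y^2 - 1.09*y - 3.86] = -14.04*y - 6.28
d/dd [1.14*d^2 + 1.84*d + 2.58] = 2.28*d + 1.84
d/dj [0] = 0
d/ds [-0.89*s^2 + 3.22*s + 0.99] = 3.22 - 1.78*s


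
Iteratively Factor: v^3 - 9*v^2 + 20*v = (v)*(v^2 - 9*v + 20) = v*(v - 5)*(v - 4)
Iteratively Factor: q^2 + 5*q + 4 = (q + 4)*(q + 1)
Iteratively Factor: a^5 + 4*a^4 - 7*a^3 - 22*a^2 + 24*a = (a - 2)*(a^4 + 6*a^3 + 5*a^2 - 12*a) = (a - 2)*(a + 3)*(a^3 + 3*a^2 - 4*a) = (a - 2)*(a + 3)*(a + 4)*(a^2 - a) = (a - 2)*(a - 1)*(a + 3)*(a + 4)*(a)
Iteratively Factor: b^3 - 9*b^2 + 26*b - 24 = (b - 4)*(b^2 - 5*b + 6) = (b - 4)*(b - 3)*(b - 2)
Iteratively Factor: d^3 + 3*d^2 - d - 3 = (d - 1)*(d^2 + 4*d + 3) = (d - 1)*(d + 3)*(d + 1)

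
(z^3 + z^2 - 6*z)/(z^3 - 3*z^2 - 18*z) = (z - 2)/(z - 6)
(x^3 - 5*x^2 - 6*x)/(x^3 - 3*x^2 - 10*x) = (-x^2 + 5*x + 6)/(-x^2 + 3*x + 10)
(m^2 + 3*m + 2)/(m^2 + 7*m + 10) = (m + 1)/(m + 5)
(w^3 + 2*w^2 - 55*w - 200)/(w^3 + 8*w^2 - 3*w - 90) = (w^2 - 3*w - 40)/(w^2 + 3*w - 18)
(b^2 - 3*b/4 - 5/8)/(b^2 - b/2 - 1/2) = (b - 5/4)/(b - 1)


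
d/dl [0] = 0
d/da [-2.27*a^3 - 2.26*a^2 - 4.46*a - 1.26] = -6.81*a^2 - 4.52*a - 4.46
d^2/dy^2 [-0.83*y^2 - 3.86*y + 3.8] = -1.66000000000000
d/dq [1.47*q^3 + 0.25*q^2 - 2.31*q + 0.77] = 4.41*q^2 + 0.5*q - 2.31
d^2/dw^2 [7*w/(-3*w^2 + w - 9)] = 14*(-w*(6*w - 1)^2 + (9*w - 1)*(3*w^2 - w + 9))/(3*w^2 - w + 9)^3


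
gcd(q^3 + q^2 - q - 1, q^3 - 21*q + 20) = q - 1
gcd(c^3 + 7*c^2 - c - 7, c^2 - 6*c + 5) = c - 1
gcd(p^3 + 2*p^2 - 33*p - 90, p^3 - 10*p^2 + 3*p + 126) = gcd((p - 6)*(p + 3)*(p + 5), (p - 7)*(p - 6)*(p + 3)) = p^2 - 3*p - 18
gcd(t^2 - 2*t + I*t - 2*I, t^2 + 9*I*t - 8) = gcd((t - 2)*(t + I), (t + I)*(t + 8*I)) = t + I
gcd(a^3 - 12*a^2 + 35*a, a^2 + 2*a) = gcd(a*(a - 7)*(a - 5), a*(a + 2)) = a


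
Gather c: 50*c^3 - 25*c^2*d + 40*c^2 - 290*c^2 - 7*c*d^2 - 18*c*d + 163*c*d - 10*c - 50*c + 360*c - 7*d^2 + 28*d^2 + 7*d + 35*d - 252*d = 50*c^3 + c^2*(-25*d - 250) + c*(-7*d^2 + 145*d + 300) + 21*d^2 - 210*d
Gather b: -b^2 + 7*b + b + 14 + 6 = -b^2 + 8*b + 20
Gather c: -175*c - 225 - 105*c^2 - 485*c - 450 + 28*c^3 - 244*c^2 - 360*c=28*c^3 - 349*c^2 - 1020*c - 675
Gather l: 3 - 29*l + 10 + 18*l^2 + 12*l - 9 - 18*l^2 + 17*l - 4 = 0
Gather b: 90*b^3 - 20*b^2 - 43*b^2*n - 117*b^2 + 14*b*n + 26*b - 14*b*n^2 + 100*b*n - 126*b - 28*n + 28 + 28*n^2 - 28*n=90*b^3 + b^2*(-43*n - 137) + b*(-14*n^2 + 114*n - 100) + 28*n^2 - 56*n + 28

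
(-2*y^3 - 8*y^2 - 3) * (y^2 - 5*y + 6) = -2*y^5 + 2*y^4 + 28*y^3 - 51*y^2 + 15*y - 18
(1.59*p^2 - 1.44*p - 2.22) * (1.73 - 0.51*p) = -0.8109*p^3 + 3.4851*p^2 - 1.359*p - 3.8406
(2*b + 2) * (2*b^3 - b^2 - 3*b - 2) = 4*b^4 + 2*b^3 - 8*b^2 - 10*b - 4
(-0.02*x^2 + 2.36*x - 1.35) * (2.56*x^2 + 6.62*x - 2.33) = -0.0512*x^4 + 5.9092*x^3 + 12.2138*x^2 - 14.4358*x + 3.1455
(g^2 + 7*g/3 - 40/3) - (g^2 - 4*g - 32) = 19*g/3 + 56/3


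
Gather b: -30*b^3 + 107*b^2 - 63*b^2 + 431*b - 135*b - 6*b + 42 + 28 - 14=-30*b^3 + 44*b^2 + 290*b + 56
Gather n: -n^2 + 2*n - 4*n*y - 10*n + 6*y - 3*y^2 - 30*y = -n^2 + n*(-4*y - 8) - 3*y^2 - 24*y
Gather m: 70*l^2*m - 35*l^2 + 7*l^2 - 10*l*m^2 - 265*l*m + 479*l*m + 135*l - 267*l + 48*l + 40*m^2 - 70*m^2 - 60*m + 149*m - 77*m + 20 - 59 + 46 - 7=-28*l^2 - 84*l + m^2*(-10*l - 30) + m*(70*l^2 + 214*l + 12)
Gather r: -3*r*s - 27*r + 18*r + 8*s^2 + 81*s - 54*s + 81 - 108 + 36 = r*(-3*s - 9) + 8*s^2 + 27*s + 9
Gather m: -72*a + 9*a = -63*a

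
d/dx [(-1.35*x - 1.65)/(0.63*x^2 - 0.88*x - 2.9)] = (0.8505*x^2 + 2.079*x + 2.463)/(0.3969*x^4 - 1.1088*x^3 - 2.8796*x^2 + 5.104*x + 8.41)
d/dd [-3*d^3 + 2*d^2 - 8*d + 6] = -9*d^2 + 4*d - 8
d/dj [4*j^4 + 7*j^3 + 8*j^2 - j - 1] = 16*j^3 + 21*j^2 + 16*j - 1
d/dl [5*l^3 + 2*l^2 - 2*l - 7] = 15*l^2 + 4*l - 2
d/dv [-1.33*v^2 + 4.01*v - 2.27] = 4.01 - 2.66*v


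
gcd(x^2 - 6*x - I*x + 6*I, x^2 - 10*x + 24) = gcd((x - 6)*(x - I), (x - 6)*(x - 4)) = x - 6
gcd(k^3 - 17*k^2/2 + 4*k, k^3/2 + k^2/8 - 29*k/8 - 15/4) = 1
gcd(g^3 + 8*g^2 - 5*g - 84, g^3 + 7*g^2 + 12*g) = g + 4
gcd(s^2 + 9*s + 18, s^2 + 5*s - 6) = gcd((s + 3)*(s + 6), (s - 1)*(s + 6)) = s + 6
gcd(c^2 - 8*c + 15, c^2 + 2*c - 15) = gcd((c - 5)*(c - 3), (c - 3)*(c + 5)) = c - 3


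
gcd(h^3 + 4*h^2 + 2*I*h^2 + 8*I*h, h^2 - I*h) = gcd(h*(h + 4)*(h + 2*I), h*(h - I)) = h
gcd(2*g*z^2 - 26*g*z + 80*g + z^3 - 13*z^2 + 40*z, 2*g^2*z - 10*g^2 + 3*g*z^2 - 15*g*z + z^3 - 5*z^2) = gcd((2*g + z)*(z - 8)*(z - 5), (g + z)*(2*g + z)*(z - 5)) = 2*g*z - 10*g + z^2 - 5*z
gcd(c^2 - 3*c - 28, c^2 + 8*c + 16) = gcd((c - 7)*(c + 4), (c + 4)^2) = c + 4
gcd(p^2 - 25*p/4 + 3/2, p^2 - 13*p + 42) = p - 6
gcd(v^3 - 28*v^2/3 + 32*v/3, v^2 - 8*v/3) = v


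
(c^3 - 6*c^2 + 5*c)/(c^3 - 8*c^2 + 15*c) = (c - 1)/(c - 3)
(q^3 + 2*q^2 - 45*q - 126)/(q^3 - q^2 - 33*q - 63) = (q + 6)/(q + 3)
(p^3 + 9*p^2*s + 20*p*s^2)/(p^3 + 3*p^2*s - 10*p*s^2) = (p + 4*s)/(p - 2*s)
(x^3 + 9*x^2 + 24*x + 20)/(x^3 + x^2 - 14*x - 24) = (x^2 + 7*x + 10)/(x^2 - x - 12)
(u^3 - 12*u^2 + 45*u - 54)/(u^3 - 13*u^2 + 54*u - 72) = (u - 3)/(u - 4)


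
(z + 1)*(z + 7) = z^2 + 8*z + 7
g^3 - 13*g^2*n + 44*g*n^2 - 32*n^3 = (g - 8*n)*(g - 4*n)*(g - n)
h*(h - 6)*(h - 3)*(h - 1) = h^4 - 10*h^3 + 27*h^2 - 18*h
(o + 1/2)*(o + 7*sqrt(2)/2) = o^2 + o/2 + 7*sqrt(2)*o/2 + 7*sqrt(2)/4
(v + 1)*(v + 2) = v^2 + 3*v + 2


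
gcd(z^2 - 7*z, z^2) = z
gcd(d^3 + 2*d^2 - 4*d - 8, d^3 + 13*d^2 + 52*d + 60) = d + 2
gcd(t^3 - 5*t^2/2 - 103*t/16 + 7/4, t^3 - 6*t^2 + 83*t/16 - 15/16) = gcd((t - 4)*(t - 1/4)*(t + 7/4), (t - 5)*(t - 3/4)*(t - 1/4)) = t - 1/4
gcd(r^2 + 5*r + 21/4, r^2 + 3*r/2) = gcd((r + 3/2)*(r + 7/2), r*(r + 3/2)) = r + 3/2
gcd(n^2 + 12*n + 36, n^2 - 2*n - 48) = n + 6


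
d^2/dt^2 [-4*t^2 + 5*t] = -8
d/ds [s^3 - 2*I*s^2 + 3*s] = 3*s^2 - 4*I*s + 3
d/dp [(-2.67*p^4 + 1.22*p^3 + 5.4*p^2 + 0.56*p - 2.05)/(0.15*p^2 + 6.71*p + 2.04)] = (-0.801*p^5 - 53.5641*p^4 - 5.4148*p^3 + 43.6164*p^2 + 22.647*p + 14.8979)/(0.0225*p^4 + 2.013*p^3 + 45.6361*p^2 + 27.3768*p + 4.1616)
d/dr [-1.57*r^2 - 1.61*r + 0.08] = -3.14*r - 1.61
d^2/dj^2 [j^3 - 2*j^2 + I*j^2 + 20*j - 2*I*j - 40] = 6*j - 4 + 2*I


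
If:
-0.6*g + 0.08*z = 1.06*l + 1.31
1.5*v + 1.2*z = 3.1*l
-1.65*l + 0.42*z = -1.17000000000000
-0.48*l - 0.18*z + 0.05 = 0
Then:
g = -3.13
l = 0.46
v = 1.73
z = -0.96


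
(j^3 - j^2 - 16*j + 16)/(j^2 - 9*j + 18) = (j^3 - j^2 - 16*j + 16)/(j^2 - 9*j + 18)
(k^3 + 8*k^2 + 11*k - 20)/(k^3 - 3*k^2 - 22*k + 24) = (k + 5)/(k - 6)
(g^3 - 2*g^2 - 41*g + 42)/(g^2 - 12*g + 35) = (g^2 + 5*g - 6)/(g - 5)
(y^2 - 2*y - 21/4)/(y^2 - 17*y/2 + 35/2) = (y + 3/2)/(y - 5)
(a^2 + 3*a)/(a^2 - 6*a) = (a + 3)/(a - 6)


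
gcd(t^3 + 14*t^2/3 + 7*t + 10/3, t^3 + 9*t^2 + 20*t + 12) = t^2 + 3*t + 2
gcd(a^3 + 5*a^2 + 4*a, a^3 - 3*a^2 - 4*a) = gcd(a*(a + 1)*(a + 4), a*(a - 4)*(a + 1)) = a^2 + a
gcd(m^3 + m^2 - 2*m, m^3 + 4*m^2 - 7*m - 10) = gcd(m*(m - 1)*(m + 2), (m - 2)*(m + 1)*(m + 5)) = 1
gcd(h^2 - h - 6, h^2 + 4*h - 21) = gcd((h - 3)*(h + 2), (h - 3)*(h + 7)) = h - 3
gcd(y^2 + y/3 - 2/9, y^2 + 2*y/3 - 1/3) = y - 1/3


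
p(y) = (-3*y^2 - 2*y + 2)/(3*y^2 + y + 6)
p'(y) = (-6*y - 2)/(3*y^2 + y + 6) + (-6*y - 1)*(-3*y^2 - 2*y + 2)/(3*y^2 + y + 6)^2 = (3*y^2 - 48*y - 14)/(9*y^4 + 6*y^3 + 37*y^2 + 12*y + 36)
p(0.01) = 0.33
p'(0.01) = -0.40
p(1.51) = -0.55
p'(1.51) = -0.39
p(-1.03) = 0.11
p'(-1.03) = 0.58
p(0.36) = 0.13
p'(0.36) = -0.68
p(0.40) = 0.10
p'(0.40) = -0.69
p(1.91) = -0.68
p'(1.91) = -0.27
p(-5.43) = -0.85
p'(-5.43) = 0.04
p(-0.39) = 0.38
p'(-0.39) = 0.14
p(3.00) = -0.86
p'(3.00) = -0.10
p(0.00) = 0.33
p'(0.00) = -0.39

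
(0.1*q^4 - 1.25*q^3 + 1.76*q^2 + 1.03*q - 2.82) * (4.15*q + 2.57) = 0.415*q^5 - 4.9305*q^4 + 4.0915*q^3 + 8.7977*q^2 - 9.0559*q - 7.2474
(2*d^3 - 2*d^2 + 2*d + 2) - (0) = 2*d^3 - 2*d^2 + 2*d + 2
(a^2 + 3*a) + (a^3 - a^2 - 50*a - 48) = a^3 - 47*a - 48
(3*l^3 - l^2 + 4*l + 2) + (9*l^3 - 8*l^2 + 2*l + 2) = 12*l^3 - 9*l^2 + 6*l + 4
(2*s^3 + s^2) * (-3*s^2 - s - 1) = -6*s^5 - 5*s^4 - 3*s^3 - s^2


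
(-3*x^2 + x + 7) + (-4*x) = -3*x^2 - 3*x + 7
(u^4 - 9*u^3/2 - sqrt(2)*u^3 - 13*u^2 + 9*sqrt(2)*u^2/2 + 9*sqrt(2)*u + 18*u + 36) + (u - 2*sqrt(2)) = u^4 - 9*u^3/2 - sqrt(2)*u^3 - 13*u^2 + 9*sqrt(2)*u^2/2 + 9*sqrt(2)*u + 19*u - 2*sqrt(2) + 36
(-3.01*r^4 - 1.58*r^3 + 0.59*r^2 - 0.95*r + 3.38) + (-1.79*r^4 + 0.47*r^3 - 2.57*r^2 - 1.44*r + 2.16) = -4.8*r^4 - 1.11*r^3 - 1.98*r^2 - 2.39*r + 5.54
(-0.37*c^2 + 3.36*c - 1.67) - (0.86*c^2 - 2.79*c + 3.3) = -1.23*c^2 + 6.15*c - 4.97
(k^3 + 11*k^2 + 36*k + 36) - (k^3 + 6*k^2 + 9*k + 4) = 5*k^2 + 27*k + 32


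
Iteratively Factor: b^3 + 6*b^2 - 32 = (b - 2)*(b^2 + 8*b + 16) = (b - 2)*(b + 4)*(b + 4)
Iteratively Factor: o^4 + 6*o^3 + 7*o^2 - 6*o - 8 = (o + 1)*(o^3 + 5*o^2 + 2*o - 8) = (o - 1)*(o + 1)*(o^2 + 6*o + 8) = (o - 1)*(o + 1)*(o + 2)*(o + 4)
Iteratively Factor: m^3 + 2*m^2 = (m + 2)*(m^2) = m*(m + 2)*(m)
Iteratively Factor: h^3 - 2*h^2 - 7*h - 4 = (h - 4)*(h^2 + 2*h + 1) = (h - 4)*(h + 1)*(h + 1)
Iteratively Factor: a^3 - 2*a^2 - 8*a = (a - 4)*(a^2 + 2*a) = (a - 4)*(a + 2)*(a)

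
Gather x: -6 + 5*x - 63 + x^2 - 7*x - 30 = x^2 - 2*x - 99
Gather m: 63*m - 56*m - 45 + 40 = 7*m - 5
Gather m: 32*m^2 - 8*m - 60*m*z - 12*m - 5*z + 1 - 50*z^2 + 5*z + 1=32*m^2 + m*(-60*z - 20) - 50*z^2 + 2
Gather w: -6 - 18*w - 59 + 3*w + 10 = -15*w - 55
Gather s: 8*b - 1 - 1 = 8*b - 2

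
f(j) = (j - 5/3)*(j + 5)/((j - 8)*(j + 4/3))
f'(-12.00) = -0.03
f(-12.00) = 0.45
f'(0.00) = -0.80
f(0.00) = 0.78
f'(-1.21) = -77.58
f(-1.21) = 9.60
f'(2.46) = -0.37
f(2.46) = -0.28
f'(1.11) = -0.38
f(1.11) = 0.20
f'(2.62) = -0.38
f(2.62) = -0.34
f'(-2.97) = -0.51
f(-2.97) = -0.52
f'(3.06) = -0.42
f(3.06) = -0.52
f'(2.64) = -0.38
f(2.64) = -0.35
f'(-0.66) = -2.72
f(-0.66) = 1.73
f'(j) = (j - 5/3)/((j - 8)*(j + 4/3)) - (j - 5/3)*(j + 5)/((j - 8)*(j + 4/3)^2) + (j + 5)/((j - 8)*(j + 4/3)) - (j - 5/3)*(j + 5)/((j - 8)^2*(j + 4/3))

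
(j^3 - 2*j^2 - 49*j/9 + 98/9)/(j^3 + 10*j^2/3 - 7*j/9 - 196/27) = 3*(3*j^2 - 13*j + 14)/(9*j^2 + 9*j - 28)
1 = 1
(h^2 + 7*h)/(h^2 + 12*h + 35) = h/(h + 5)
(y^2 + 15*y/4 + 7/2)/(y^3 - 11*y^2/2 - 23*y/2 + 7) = (4*y + 7)/(2*(2*y^2 - 15*y + 7))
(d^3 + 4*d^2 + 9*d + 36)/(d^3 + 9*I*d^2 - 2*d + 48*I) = (d^2 + d*(4 - 3*I) - 12*I)/(d^2 + 6*I*d + 16)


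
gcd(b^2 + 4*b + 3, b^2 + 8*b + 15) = b + 3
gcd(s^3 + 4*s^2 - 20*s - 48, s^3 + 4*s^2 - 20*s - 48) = s^3 + 4*s^2 - 20*s - 48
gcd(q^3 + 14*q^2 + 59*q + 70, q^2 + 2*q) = q + 2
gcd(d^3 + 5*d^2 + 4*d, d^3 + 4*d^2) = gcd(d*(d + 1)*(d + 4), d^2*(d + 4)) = d^2 + 4*d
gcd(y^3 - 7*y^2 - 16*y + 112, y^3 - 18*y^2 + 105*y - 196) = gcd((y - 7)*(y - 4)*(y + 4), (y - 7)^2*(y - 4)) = y^2 - 11*y + 28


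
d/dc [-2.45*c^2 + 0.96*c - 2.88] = 0.96 - 4.9*c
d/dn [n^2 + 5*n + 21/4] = 2*n + 5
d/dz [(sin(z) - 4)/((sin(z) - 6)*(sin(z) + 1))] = (8*sin(z) + cos(z)^2 - 27)*cos(z)/((sin(z) - 6)^2*(sin(z) + 1)^2)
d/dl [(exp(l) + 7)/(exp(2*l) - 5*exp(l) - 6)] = (-(exp(l) + 7)*(2*exp(l) - 5) + exp(2*l) - 5*exp(l) - 6)*exp(l)/(-exp(2*l) + 5*exp(l) + 6)^2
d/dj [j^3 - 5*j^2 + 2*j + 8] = 3*j^2 - 10*j + 2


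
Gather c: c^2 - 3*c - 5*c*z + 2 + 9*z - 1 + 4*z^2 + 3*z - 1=c^2 + c*(-5*z - 3) + 4*z^2 + 12*z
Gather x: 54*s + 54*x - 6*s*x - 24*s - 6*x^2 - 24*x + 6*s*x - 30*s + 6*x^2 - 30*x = 0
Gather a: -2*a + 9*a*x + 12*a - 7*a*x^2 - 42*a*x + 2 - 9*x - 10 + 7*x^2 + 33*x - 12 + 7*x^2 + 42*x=a*(-7*x^2 - 33*x + 10) + 14*x^2 + 66*x - 20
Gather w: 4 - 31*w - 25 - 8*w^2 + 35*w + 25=-8*w^2 + 4*w + 4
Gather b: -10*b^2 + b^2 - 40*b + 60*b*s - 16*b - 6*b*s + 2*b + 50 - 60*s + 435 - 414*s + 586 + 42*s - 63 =-9*b^2 + b*(54*s - 54) - 432*s + 1008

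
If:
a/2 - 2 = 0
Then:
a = 4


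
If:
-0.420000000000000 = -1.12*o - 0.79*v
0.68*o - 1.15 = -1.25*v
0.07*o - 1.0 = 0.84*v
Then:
No Solution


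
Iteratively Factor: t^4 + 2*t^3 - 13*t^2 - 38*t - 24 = (t + 2)*(t^3 - 13*t - 12) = (t - 4)*(t + 2)*(t^2 + 4*t + 3) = (t - 4)*(t + 2)*(t + 3)*(t + 1)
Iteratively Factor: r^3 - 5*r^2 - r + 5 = (r + 1)*(r^2 - 6*r + 5) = (r - 5)*(r + 1)*(r - 1)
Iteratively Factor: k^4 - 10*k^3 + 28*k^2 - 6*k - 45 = (k - 3)*(k^3 - 7*k^2 + 7*k + 15) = (k - 5)*(k - 3)*(k^2 - 2*k - 3) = (k - 5)*(k - 3)^2*(k + 1)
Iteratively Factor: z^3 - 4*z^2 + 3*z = (z - 1)*(z^2 - 3*z) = (z - 3)*(z - 1)*(z)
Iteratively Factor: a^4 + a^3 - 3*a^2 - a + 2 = (a + 2)*(a^3 - a^2 - a + 1) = (a - 1)*(a + 2)*(a^2 - 1) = (a - 1)*(a + 1)*(a + 2)*(a - 1)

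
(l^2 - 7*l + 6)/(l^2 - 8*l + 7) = (l - 6)/(l - 7)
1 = 1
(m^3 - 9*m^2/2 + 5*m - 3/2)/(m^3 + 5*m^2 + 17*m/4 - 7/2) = 2*(m^2 - 4*m + 3)/(2*m^2 + 11*m + 14)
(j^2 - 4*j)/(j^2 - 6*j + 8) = j/(j - 2)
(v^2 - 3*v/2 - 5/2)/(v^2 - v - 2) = (v - 5/2)/(v - 2)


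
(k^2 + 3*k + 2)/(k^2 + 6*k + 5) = (k + 2)/(k + 5)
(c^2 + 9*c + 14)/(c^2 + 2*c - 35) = (c + 2)/(c - 5)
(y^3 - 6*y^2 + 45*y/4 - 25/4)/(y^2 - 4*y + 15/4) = (2*y^2 - 7*y + 5)/(2*y - 3)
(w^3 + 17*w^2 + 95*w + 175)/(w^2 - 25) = (w^2 + 12*w + 35)/(w - 5)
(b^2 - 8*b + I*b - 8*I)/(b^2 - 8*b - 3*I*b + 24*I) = (b + I)/(b - 3*I)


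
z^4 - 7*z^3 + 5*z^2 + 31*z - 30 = (z - 5)*(z - 3)*(z - 1)*(z + 2)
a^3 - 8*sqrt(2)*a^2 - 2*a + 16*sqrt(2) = (a - 8*sqrt(2))*(a - sqrt(2))*(a + sqrt(2))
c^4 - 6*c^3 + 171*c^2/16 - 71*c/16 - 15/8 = (c - 3)*(c - 2)*(c - 5/4)*(c + 1/4)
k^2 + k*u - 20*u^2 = (k - 4*u)*(k + 5*u)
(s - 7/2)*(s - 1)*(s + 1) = s^3 - 7*s^2/2 - s + 7/2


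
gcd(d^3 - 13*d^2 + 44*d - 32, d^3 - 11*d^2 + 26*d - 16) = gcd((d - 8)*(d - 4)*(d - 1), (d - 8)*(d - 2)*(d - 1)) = d^2 - 9*d + 8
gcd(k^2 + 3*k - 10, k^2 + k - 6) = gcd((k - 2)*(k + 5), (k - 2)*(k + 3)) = k - 2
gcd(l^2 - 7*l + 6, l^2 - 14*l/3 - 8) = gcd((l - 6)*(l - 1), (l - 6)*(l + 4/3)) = l - 6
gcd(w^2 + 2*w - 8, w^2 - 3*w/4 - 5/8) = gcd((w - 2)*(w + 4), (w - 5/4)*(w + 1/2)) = 1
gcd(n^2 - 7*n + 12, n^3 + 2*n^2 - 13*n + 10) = 1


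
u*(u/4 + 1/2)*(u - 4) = u^3/4 - u^2/2 - 2*u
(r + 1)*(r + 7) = r^2 + 8*r + 7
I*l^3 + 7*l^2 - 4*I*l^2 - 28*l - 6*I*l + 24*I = (l - 4)*(l - 6*I)*(I*l + 1)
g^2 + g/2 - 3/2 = (g - 1)*(g + 3/2)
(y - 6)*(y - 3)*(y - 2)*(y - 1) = y^4 - 12*y^3 + 47*y^2 - 72*y + 36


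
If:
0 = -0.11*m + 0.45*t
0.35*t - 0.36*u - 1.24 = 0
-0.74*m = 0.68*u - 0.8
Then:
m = 3.49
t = 0.85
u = -2.62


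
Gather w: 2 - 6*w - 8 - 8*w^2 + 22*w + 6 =-8*w^2 + 16*w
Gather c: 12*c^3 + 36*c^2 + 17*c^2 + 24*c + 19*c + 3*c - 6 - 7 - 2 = 12*c^3 + 53*c^2 + 46*c - 15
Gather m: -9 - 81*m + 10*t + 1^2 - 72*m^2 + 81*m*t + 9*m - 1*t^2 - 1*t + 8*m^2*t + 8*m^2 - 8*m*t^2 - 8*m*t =m^2*(8*t - 64) + m*(-8*t^2 + 73*t - 72) - t^2 + 9*t - 8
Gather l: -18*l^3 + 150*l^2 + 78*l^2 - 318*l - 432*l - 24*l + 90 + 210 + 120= -18*l^3 + 228*l^2 - 774*l + 420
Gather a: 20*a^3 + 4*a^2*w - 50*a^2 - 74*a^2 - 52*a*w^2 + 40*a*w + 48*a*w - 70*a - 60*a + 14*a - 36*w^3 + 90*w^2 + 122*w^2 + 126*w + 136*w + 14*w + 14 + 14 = 20*a^3 + a^2*(4*w - 124) + a*(-52*w^2 + 88*w - 116) - 36*w^3 + 212*w^2 + 276*w + 28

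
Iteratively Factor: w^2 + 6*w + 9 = (w + 3)*(w + 3)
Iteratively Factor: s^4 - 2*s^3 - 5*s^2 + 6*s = (s)*(s^3 - 2*s^2 - 5*s + 6) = s*(s - 1)*(s^2 - s - 6) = s*(s - 3)*(s - 1)*(s + 2)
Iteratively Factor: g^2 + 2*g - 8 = (g + 4)*(g - 2)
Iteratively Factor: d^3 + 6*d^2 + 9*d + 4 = (d + 4)*(d^2 + 2*d + 1) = (d + 1)*(d + 4)*(d + 1)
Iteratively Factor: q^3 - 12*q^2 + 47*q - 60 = (q - 4)*(q^2 - 8*q + 15) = (q - 5)*(q - 4)*(q - 3)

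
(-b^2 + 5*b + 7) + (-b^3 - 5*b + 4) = -b^3 - b^2 + 11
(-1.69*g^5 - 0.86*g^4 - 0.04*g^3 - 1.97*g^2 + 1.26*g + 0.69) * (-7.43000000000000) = 12.5567*g^5 + 6.3898*g^4 + 0.2972*g^3 + 14.6371*g^2 - 9.3618*g - 5.1267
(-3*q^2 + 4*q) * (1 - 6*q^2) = 18*q^4 - 24*q^3 - 3*q^2 + 4*q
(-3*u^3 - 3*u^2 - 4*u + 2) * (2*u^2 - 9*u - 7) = -6*u^5 + 21*u^4 + 40*u^3 + 61*u^2 + 10*u - 14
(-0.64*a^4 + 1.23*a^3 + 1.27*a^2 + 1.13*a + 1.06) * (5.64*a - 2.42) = -3.6096*a^5 + 8.486*a^4 + 4.1862*a^3 + 3.2998*a^2 + 3.2438*a - 2.5652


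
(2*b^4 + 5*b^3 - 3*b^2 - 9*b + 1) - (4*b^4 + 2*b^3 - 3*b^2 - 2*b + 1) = -2*b^4 + 3*b^3 - 7*b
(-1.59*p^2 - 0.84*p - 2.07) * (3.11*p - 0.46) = -4.9449*p^3 - 1.881*p^2 - 6.0513*p + 0.9522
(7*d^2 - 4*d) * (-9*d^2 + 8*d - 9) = -63*d^4 + 92*d^3 - 95*d^2 + 36*d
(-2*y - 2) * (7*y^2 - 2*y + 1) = -14*y^3 - 10*y^2 + 2*y - 2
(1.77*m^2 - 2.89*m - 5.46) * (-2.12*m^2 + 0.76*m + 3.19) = -3.7524*m^4 + 7.472*m^3 + 15.0251*m^2 - 13.3687*m - 17.4174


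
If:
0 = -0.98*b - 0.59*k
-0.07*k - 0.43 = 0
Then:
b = 3.70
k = -6.14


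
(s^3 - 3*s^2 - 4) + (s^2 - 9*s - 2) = s^3 - 2*s^2 - 9*s - 6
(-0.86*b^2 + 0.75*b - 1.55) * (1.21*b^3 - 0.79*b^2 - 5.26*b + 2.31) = -1.0406*b^5 + 1.5869*b^4 + 2.0556*b^3 - 4.7071*b^2 + 9.8855*b - 3.5805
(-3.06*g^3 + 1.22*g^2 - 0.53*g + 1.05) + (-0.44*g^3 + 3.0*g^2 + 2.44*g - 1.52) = -3.5*g^3 + 4.22*g^2 + 1.91*g - 0.47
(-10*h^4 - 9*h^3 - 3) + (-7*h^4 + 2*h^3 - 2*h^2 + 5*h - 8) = -17*h^4 - 7*h^3 - 2*h^2 + 5*h - 11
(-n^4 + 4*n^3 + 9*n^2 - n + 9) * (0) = 0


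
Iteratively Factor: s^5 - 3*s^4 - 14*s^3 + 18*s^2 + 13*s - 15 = (s - 5)*(s^4 + 2*s^3 - 4*s^2 - 2*s + 3) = (s - 5)*(s - 1)*(s^3 + 3*s^2 - s - 3) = (s - 5)*(s - 1)*(s + 1)*(s^2 + 2*s - 3) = (s - 5)*(s - 1)^2*(s + 1)*(s + 3)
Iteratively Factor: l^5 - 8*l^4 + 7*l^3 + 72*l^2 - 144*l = (l + 3)*(l^4 - 11*l^3 + 40*l^2 - 48*l) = (l - 3)*(l + 3)*(l^3 - 8*l^2 + 16*l) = (l - 4)*(l - 3)*(l + 3)*(l^2 - 4*l) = (l - 4)^2*(l - 3)*(l + 3)*(l)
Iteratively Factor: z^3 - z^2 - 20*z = (z)*(z^2 - z - 20) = z*(z - 5)*(z + 4)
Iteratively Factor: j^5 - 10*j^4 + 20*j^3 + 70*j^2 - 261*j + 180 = (j - 3)*(j^4 - 7*j^3 - j^2 + 67*j - 60) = (j - 4)*(j - 3)*(j^3 - 3*j^2 - 13*j + 15) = (j - 5)*(j - 4)*(j - 3)*(j^2 + 2*j - 3) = (j - 5)*(j - 4)*(j - 3)*(j + 3)*(j - 1)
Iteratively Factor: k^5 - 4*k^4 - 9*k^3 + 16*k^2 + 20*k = (k - 2)*(k^4 - 2*k^3 - 13*k^2 - 10*k) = (k - 2)*(k + 1)*(k^3 - 3*k^2 - 10*k) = (k - 5)*(k - 2)*(k + 1)*(k^2 + 2*k) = k*(k - 5)*(k - 2)*(k + 1)*(k + 2)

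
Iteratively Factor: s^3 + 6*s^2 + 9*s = (s + 3)*(s^2 + 3*s) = s*(s + 3)*(s + 3)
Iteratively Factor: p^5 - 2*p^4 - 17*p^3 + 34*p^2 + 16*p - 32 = (p + 4)*(p^4 - 6*p^3 + 7*p^2 + 6*p - 8) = (p - 4)*(p + 4)*(p^3 - 2*p^2 - p + 2) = (p - 4)*(p + 1)*(p + 4)*(p^2 - 3*p + 2) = (p - 4)*(p - 2)*(p + 1)*(p + 4)*(p - 1)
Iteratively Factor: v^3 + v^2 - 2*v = (v + 2)*(v^2 - v) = v*(v + 2)*(v - 1)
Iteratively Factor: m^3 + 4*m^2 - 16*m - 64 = (m + 4)*(m^2 - 16) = (m - 4)*(m + 4)*(m + 4)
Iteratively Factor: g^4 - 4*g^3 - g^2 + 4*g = (g + 1)*(g^3 - 5*g^2 + 4*g) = (g - 4)*(g + 1)*(g^2 - g) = (g - 4)*(g - 1)*(g + 1)*(g)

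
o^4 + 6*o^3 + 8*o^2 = o^2*(o + 2)*(o + 4)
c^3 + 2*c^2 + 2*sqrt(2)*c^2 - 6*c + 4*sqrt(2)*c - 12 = (c + 2)*(c - sqrt(2))*(c + 3*sqrt(2))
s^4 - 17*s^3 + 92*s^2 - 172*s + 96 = (s - 8)*(s - 6)*(s - 2)*(s - 1)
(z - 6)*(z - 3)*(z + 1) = z^3 - 8*z^2 + 9*z + 18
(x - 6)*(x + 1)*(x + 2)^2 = x^4 - x^3 - 22*x^2 - 44*x - 24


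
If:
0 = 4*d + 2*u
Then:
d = -u/2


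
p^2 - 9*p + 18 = (p - 6)*(p - 3)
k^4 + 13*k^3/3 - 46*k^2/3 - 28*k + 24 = (k - 3)*(k - 2/3)*(k + 2)*(k + 6)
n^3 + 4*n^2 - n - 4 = (n - 1)*(n + 1)*(n + 4)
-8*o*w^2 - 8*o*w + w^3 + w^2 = w*(-8*o + w)*(w + 1)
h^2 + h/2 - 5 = (h - 2)*(h + 5/2)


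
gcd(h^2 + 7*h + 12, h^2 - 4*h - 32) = h + 4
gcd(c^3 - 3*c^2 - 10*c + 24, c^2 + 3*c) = c + 3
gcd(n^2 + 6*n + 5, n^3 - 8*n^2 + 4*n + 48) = 1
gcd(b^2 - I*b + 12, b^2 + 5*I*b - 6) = b + 3*I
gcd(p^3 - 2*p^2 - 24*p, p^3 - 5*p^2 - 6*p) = p^2 - 6*p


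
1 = 1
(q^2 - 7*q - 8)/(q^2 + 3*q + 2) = (q - 8)/(q + 2)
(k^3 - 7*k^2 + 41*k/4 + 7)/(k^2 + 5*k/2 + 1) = (k^2 - 15*k/2 + 14)/(k + 2)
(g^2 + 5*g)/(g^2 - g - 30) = g/(g - 6)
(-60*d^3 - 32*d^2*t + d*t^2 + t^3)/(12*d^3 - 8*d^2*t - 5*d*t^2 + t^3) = (5*d + t)/(-d + t)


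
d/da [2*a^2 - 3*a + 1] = 4*a - 3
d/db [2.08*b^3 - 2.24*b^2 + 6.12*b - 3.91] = 6.24*b^2 - 4.48*b + 6.12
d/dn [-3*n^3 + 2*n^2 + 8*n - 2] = -9*n^2 + 4*n + 8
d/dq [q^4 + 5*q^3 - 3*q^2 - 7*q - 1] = 4*q^3 + 15*q^2 - 6*q - 7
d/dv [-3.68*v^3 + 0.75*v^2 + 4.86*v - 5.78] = -11.04*v^2 + 1.5*v + 4.86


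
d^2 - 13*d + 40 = (d - 8)*(d - 5)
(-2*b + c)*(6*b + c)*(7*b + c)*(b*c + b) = -84*b^4*c - 84*b^4 + 16*b^3*c^2 + 16*b^3*c + 11*b^2*c^3 + 11*b^2*c^2 + b*c^4 + b*c^3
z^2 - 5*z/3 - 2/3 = (z - 2)*(z + 1/3)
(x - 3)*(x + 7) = x^2 + 4*x - 21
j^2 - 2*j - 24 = (j - 6)*(j + 4)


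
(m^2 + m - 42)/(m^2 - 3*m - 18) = (m + 7)/(m + 3)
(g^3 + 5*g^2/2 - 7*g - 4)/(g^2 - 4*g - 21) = (-g^3 - 5*g^2/2 + 7*g + 4)/(-g^2 + 4*g + 21)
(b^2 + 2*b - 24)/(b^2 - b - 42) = (b - 4)/(b - 7)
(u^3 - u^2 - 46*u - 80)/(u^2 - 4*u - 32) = (u^2 + 7*u + 10)/(u + 4)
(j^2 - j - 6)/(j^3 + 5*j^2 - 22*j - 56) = (j - 3)/(j^2 + 3*j - 28)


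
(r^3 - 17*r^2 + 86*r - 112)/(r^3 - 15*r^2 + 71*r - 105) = (r^2 - 10*r + 16)/(r^2 - 8*r + 15)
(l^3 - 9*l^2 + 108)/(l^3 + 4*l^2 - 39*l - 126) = (l - 6)/(l + 7)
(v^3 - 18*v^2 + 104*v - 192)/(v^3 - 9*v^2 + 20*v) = (v^2 - 14*v + 48)/(v*(v - 5))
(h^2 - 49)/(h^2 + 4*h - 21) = (h - 7)/(h - 3)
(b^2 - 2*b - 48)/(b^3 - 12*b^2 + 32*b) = (b + 6)/(b*(b - 4))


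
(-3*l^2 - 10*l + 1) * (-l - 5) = 3*l^3 + 25*l^2 + 49*l - 5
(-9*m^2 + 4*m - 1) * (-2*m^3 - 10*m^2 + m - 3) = 18*m^5 + 82*m^4 - 47*m^3 + 41*m^2 - 13*m + 3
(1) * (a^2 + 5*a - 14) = a^2 + 5*a - 14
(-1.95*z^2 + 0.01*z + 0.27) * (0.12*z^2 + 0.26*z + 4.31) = -0.234*z^4 - 0.5058*z^3 - 8.3695*z^2 + 0.1133*z + 1.1637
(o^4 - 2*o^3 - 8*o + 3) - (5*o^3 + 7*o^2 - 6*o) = o^4 - 7*o^3 - 7*o^2 - 2*o + 3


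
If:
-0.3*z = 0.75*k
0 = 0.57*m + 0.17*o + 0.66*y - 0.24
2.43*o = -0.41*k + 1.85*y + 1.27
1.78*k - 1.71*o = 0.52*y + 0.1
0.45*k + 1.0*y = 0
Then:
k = 0.34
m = 0.50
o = 0.35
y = -0.15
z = -0.86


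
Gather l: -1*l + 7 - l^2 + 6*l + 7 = -l^2 + 5*l + 14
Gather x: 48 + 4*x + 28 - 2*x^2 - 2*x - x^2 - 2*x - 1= 75 - 3*x^2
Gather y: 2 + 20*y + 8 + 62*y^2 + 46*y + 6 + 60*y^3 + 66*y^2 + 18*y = 60*y^3 + 128*y^2 + 84*y + 16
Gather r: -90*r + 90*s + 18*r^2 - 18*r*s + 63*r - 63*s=18*r^2 + r*(-18*s - 27) + 27*s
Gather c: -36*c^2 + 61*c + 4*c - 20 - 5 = -36*c^2 + 65*c - 25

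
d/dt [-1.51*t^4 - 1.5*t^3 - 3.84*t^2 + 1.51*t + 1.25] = -6.04*t^3 - 4.5*t^2 - 7.68*t + 1.51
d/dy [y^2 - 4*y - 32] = 2*y - 4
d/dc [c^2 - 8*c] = 2*c - 8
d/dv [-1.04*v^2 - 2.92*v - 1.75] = -2.08*v - 2.92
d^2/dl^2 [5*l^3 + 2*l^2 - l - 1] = 30*l + 4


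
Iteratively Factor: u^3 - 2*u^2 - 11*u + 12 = (u + 3)*(u^2 - 5*u + 4) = (u - 4)*(u + 3)*(u - 1)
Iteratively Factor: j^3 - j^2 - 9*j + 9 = (j + 3)*(j^2 - 4*j + 3) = (j - 1)*(j + 3)*(j - 3)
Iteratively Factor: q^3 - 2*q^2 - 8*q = (q)*(q^2 - 2*q - 8) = q*(q + 2)*(q - 4)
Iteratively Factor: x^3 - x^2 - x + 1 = (x - 1)*(x^2 - 1) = (x - 1)^2*(x + 1)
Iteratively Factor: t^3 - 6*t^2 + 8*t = (t)*(t^2 - 6*t + 8) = t*(t - 2)*(t - 4)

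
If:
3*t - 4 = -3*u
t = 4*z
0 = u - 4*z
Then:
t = 2/3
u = 2/3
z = 1/6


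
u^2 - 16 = (u - 4)*(u + 4)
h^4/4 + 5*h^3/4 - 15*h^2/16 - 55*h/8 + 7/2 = (h/4 + 1)*(h - 2)*(h - 1/2)*(h + 7/2)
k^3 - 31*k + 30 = (k - 5)*(k - 1)*(k + 6)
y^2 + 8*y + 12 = (y + 2)*(y + 6)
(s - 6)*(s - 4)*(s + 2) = s^3 - 8*s^2 + 4*s + 48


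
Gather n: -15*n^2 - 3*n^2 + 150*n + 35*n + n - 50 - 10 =-18*n^2 + 186*n - 60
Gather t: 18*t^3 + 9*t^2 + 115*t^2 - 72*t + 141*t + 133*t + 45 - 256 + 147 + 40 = 18*t^3 + 124*t^2 + 202*t - 24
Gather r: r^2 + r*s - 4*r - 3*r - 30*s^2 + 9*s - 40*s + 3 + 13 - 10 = r^2 + r*(s - 7) - 30*s^2 - 31*s + 6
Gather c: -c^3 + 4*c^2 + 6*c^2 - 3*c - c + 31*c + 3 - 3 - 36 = -c^3 + 10*c^2 + 27*c - 36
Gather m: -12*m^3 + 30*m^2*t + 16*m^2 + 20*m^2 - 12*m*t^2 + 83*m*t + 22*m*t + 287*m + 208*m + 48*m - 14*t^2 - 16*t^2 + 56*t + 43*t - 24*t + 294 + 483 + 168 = -12*m^3 + m^2*(30*t + 36) + m*(-12*t^2 + 105*t + 543) - 30*t^2 + 75*t + 945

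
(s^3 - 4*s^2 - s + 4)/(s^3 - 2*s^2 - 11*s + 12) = (s + 1)/(s + 3)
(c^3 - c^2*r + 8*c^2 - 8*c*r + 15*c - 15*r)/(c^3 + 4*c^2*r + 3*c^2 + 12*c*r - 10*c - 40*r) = (c^2 - c*r + 3*c - 3*r)/(c^2 + 4*c*r - 2*c - 8*r)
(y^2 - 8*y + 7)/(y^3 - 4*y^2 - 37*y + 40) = (y - 7)/(y^2 - 3*y - 40)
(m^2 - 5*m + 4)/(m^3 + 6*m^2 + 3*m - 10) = (m - 4)/(m^2 + 7*m + 10)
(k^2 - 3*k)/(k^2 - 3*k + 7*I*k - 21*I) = k/(k + 7*I)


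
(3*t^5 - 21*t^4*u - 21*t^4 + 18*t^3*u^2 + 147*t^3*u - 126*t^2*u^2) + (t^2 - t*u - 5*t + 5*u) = 3*t^5 - 21*t^4*u - 21*t^4 + 18*t^3*u^2 + 147*t^3*u - 126*t^2*u^2 + t^2 - t*u - 5*t + 5*u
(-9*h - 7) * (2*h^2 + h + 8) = -18*h^3 - 23*h^2 - 79*h - 56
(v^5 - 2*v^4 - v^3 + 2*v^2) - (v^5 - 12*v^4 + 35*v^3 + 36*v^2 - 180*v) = 10*v^4 - 36*v^3 - 34*v^2 + 180*v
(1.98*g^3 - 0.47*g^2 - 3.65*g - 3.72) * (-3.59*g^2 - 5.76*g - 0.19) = -7.1082*g^5 - 9.7175*g^4 + 15.4345*g^3 + 34.4681*g^2 + 22.1207*g + 0.7068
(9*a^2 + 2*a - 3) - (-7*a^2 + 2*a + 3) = 16*a^2 - 6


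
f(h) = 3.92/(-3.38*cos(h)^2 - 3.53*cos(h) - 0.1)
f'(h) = 3.92*(-6.76*sin(h)*cos(h) - 3.53*sin(h))/(-3.38*cos(h)^2 - 3.53*cos(h) - 0.1)^2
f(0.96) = -1.21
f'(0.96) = -2.27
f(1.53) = -15.71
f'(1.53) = -239.27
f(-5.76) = -0.69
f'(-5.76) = -0.57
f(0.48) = -0.67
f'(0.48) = -0.50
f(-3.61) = 10.93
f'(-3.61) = 34.41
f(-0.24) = -0.58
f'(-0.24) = 0.21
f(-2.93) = 32.57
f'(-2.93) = -175.01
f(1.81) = 7.17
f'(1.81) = -24.58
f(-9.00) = 12.63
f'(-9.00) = -44.10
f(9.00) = 12.63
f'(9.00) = 44.10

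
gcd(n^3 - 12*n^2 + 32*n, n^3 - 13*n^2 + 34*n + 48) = n - 8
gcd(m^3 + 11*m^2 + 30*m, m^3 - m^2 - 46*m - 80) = m + 5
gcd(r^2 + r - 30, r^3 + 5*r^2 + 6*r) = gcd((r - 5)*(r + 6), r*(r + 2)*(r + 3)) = 1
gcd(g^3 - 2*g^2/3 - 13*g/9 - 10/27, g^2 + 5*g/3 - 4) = 1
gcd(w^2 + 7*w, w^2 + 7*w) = w^2 + 7*w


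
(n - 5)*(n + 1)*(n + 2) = n^3 - 2*n^2 - 13*n - 10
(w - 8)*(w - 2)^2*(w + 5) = w^4 - 7*w^3 - 24*w^2 + 148*w - 160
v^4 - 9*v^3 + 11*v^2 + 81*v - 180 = (v - 5)*(v - 4)*(v - 3)*(v + 3)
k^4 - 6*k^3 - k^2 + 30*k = k*(k - 5)*(k - 3)*(k + 2)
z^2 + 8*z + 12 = (z + 2)*(z + 6)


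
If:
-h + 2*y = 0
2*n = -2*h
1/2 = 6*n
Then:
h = -1/12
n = 1/12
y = -1/24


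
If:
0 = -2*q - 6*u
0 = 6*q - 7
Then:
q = 7/6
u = -7/18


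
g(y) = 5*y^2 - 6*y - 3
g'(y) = 10*y - 6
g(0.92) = -4.29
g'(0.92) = 3.20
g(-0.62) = 2.64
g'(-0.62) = -12.20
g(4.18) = 59.28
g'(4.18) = 35.80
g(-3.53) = 80.48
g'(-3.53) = -41.30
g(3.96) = 51.65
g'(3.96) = 33.60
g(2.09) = 6.30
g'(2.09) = 14.90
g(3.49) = 36.96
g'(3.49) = 28.90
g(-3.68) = 86.79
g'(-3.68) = -42.80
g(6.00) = 141.00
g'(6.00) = 54.00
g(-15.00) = 1212.00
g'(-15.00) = -156.00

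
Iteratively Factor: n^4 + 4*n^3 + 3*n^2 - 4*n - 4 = (n - 1)*(n^3 + 5*n^2 + 8*n + 4) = (n - 1)*(n + 1)*(n^2 + 4*n + 4) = (n - 1)*(n + 1)*(n + 2)*(n + 2)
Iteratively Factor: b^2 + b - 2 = (b - 1)*(b + 2)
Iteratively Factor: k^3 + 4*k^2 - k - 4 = (k - 1)*(k^2 + 5*k + 4) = (k - 1)*(k + 4)*(k + 1)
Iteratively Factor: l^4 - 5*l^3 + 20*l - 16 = (l + 2)*(l^3 - 7*l^2 + 14*l - 8) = (l - 2)*(l + 2)*(l^2 - 5*l + 4) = (l - 4)*(l - 2)*(l + 2)*(l - 1)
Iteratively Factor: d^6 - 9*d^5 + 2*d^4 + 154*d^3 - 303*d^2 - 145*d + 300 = (d + 4)*(d^5 - 13*d^4 + 54*d^3 - 62*d^2 - 55*d + 75) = (d - 1)*(d + 4)*(d^4 - 12*d^3 + 42*d^2 - 20*d - 75) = (d - 1)*(d + 1)*(d + 4)*(d^3 - 13*d^2 + 55*d - 75) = (d - 5)*(d - 1)*(d + 1)*(d + 4)*(d^2 - 8*d + 15) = (d - 5)^2*(d - 1)*(d + 1)*(d + 4)*(d - 3)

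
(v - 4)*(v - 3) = v^2 - 7*v + 12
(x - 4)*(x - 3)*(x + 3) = x^3 - 4*x^2 - 9*x + 36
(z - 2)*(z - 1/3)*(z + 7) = z^3 + 14*z^2/3 - 47*z/3 + 14/3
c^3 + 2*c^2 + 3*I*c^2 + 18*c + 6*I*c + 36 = (c + 2)*(c - 3*I)*(c + 6*I)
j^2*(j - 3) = j^3 - 3*j^2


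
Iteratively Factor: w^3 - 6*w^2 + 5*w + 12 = (w - 3)*(w^2 - 3*w - 4) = (w - 3)*(w + 1)*(w - 4)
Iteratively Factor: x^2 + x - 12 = (x + 4)*(x - 3)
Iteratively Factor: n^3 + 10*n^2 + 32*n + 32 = (n + 4)*(n^2 + 6*n + 8) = (n + 2)*(n + 4)*(n + 4)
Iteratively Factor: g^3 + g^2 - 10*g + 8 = (g - 1)*(g^2 + 2*g - 8) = (g - 2)*(g - 1)*(g + 4)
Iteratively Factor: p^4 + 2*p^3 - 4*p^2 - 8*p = (p - 2)*(p^3 + 4*p^2 + 4*p) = (p - 2)*(p + 2)*(p^2 + 2*p) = p*(p - 2)*(p + 2)*(p + 2)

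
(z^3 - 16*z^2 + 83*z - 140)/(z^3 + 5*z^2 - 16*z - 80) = (z^2 - 12*z + 35)/(z^2 + 9*z + 20)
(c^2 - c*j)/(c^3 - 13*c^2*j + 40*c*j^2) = (c - j)/(c^2 - 13*c*j + 40*j^2)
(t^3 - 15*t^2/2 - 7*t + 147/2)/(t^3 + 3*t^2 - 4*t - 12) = (2*t^2 - 21*t + 49)/(2*(t^2 - 4))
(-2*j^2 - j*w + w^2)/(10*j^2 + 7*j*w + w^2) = (-2*j^2 - j*w + w^2)/(10*j^2 + 7*j*w + w^2)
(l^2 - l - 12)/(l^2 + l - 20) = (l + 3)/(l + 5)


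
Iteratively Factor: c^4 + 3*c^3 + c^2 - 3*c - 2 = (c + 2)*(c^3 + c^2 - c - 1) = (c + 1)*(c + 2)*(c^2 - 1) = (c + 1)^2*(c + 2)*(c - 1)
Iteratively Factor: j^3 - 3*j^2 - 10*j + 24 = (j + 3)*(j^2 - 6*j + 8) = (j - 2)*(j + 3)*(j - 4)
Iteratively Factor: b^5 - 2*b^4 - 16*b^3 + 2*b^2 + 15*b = (b + 3)*(b^4 - 5*b^3 - b^2 + 5*b) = (b - 1)*(b + 3)*(b^3 - 4*b^2 - 5*b) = b*(b - 1)*(b + 3)*(b^2 - 4*b - 5) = b*(b - 1)*(b + 1)*(b + 3)*(b - 5)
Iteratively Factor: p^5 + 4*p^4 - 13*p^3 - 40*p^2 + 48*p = (p + 4)*(p^4 - 13*p^2 + 12*p) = (p - 3)*(p + 4)*(p^3 + 3*p^2 - 4*p) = (p - 3)*(p + 4)^2*(p^2 - p) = p*(p - 3)*(p + 4)^2*(p - 1)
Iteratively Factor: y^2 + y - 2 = (y - 1)*(y + 2)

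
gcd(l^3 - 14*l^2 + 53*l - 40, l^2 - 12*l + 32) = l - 8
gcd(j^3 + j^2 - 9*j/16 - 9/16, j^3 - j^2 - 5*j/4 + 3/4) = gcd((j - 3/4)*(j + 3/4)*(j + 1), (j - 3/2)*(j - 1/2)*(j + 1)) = j + 1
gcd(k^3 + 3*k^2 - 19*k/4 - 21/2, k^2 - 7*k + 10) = k - 2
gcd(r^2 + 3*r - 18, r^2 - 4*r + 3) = r - 3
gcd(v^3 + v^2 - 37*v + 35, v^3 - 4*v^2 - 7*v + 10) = v^2 - 6*v + 5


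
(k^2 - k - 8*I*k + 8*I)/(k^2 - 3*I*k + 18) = (k^2 - k - 8*I*k + 8*I)/(k^2 - 3*I*k + 18)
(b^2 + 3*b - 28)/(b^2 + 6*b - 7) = (b - 4)/(b - 1)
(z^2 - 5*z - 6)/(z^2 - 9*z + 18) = (z + 1)/(z - 3)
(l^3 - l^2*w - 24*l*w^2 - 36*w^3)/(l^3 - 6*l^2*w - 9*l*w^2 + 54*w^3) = (-l - 2*w)/(-l + 3*w)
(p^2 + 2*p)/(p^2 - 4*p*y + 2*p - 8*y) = p/(p - 4*y)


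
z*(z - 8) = z^2 - 8*z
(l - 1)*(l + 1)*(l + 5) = l^3 + 5*l^2 - l - 5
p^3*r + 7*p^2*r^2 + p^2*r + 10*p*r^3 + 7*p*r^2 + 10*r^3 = (p + 2*r)*(p + 5*r)*(p*r + r)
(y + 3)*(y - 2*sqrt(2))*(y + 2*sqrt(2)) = y^3 + 3*y^2 - 8*y - 24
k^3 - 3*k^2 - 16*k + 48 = (k - 4)*(k - 3)*(k + 4)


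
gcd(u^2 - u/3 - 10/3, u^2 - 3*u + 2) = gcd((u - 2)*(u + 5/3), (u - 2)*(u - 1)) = u - 2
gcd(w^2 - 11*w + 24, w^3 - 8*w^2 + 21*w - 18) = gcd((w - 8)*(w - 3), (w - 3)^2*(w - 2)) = w - 3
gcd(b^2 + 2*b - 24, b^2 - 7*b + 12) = b - 4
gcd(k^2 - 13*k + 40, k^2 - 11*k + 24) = k - 8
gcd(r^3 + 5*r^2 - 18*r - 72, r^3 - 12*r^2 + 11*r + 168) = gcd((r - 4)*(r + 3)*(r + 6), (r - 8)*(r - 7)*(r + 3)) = r + 3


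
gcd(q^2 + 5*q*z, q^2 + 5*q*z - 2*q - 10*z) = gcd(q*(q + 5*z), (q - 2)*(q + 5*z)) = q + 5*z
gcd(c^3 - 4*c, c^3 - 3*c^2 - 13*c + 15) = 1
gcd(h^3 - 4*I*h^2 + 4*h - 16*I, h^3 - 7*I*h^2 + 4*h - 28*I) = h^2 + 4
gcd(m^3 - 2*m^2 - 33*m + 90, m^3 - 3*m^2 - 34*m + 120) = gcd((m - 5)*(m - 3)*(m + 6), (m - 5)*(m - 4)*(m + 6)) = m^2 + m - 30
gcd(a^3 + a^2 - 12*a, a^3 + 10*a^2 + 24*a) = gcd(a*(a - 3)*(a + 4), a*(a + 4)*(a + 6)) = a^2 + 4*a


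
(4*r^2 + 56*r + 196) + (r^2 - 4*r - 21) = 5*r^2 + 52*r + 175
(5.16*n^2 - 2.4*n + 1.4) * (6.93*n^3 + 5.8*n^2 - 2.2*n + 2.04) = 35.7588*n^5 + 13.296*n^4 - 15.57*n^3 + 23.9264*n^2 - 7.976*n + 2.856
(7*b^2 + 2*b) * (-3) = -21*b^2 - 6*b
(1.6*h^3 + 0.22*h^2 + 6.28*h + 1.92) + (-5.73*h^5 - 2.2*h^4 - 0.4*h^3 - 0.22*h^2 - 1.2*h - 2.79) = -5.73*h^5 - 2.2*h^4 + 1.2*h^3 + 5.08*h - 0.87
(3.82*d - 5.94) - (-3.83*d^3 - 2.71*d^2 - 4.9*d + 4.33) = 3.83*d^3 + 2.71*d^2 + 8.72*d - 10.27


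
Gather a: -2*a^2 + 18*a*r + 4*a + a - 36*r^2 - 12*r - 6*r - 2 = -2*a^2 + a*(18*r + 5) - 36*r^2 - 18*r - 2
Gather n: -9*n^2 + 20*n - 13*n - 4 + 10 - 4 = -9*n^2 + 7*n + 2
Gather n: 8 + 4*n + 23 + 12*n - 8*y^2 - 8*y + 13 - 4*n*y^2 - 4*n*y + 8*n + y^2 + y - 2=n*(-4*y^2 - 4*y + 24) - 7*y^2 - 7*y + 42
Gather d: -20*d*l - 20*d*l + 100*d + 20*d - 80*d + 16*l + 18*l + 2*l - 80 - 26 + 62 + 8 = d*(40 - 40*l) + 36*l - 36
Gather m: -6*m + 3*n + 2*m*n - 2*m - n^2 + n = m*(2*n - 8) - n^2 + 4*n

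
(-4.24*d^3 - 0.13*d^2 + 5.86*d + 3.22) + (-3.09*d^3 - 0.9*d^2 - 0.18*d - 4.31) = -7.33*d^3 - 1.03*d^2 + 5.68*d - 1.09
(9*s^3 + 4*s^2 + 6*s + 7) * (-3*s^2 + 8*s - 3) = -27*s^5 + 60*s^4 - 13*s^3 + 15*s^2 + 38*s - 21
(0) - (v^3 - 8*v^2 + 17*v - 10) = -v^3 + 8*v^2 - 17*v + 10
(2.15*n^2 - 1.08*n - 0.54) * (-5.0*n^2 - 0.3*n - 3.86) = -10.75*n^4 + 4.755*n^3 - 5.275*n^2 + 4.3308*n + 2.0844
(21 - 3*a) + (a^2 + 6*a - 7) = a^2 + 3*a + 14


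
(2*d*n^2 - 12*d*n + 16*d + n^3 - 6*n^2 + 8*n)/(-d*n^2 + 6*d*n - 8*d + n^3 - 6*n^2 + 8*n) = (-2*d - n)/(d - n)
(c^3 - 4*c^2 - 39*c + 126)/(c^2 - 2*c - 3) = (c^2 - c - 42)/(c + 1)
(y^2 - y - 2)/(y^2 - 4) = (y + 1)/(y + 2)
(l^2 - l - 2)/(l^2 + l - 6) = (l + 1)/(l + 3)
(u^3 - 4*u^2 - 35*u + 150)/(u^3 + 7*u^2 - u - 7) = (u^3 - 4*u^2 - 35*u + 150)/(u^3 + 7*u^2 - u - 7)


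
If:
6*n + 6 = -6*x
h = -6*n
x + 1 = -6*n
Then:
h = 0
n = 0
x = -1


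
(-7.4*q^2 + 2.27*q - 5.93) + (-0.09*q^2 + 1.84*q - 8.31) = -7.49*q^2 + 4.11*q - 14.24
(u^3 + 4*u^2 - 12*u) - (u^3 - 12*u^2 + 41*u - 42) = 16*u^2 - 53*u + 42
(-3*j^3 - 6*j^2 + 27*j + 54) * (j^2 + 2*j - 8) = -3*j^5 - 12*j^4 + 39*j^3 + 156*j^2 - 108*j - 432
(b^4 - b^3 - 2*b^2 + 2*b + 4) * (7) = 7*b^4 - 7*b^3 - 14*b^2 + 14*b + 28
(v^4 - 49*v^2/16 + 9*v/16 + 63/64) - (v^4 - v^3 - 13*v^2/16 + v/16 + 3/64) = v^3 - 9*v^2/4 + v/2 + 15/16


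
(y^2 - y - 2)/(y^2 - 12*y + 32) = (y^2 - y - 2)/(y^2 - 12*y + 32)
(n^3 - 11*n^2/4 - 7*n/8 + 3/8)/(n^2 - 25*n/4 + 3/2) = (2*n^2 - 5*n - 3)/(2*(n - 6))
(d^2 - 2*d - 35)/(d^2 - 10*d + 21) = (d + 5)/(d - 3)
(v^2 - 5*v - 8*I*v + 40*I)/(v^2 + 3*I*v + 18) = (v^2 - 5*v - 8*I*v + 40*I)/(v^2 + 3*I*v + 18)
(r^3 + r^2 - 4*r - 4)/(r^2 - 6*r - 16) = (r^2 - r - 2)/(r - 8)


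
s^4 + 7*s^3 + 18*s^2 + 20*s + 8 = (s + 1)*(s + 2)^3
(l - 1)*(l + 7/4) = l^2 + 3*l/4 - 7/4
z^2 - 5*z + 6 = (z - 3)*(z - 2)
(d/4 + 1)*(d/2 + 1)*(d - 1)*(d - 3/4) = d^4/8 + 17*d^3/32 - 7*d^2/32 - 19*d/16 + 3/4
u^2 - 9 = (u - 3)*(u + 3)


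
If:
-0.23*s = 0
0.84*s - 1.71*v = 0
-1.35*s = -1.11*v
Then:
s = 0.00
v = 0.00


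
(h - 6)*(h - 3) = h^2 - 9*h + 18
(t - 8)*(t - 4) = t^2 - 12*t + 32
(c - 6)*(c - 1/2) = c^2 - 13*c/2 + 3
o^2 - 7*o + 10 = (o - 5)*(o - 2)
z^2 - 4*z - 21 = (z - 7)*(z + 3)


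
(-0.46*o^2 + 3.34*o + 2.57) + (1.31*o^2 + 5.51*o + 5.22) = 0.85*o^2 + 8.85*o + 7.79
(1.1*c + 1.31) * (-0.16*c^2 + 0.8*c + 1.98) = -0.176*c^3 + 0.6704*c^2 + 3.226*c + 2.5938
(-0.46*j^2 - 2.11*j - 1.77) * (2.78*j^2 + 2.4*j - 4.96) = -1.2788*j^4 - 6.9698*j^3 - 7.703*j^2 + 6.2176*j + 8.7792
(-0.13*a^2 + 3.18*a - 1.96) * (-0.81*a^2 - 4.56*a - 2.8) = 0.1053*a^4 - 1.983*a^3 - 12.5492*a^2 + 0.0335999999999999*a + 5.488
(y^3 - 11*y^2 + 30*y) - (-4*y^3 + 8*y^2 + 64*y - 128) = 5*y^3 - 19*y^2 - 34*y + 128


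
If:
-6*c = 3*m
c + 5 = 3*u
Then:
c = 3*u - 5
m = 10 - 6*u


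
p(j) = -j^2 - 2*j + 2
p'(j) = -2*j - 2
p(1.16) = -1.67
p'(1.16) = -4.32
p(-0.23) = 2.41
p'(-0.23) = -1.54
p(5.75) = -42.56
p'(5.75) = -13.50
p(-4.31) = -7.96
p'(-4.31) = 6.62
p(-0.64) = 2.87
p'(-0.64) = -0.72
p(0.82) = -0.31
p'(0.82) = -3.64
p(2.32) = -8.02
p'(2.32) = -6.64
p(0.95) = -0.80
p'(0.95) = -3.90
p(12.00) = -166.00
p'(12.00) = -26.00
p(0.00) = 2.00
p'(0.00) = -2.00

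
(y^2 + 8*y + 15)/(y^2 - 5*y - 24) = (y + 5)/(y - 8)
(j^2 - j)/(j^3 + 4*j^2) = (j - 1)/(j*(j + 4))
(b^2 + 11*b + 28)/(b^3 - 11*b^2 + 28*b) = (b^2 + 11*b + 28)/(b*(b^2 - 11*b + 28))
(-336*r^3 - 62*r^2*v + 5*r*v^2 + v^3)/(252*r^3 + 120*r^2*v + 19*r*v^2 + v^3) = (-8*r + v)/(6*r + v)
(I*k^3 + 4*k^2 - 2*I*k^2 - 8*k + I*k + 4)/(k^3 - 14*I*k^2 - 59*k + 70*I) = (I*k^3 + 2*k^2*(2 - I) + k*(-8 + I) + 4)/(k^3 - 14*I*k^2 - 59*k + 70*I)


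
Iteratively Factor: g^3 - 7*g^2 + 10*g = (g)*(g^2 - 7*g + 10) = g*(g - 2)*(g - 5)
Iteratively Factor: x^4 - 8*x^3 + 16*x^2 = (x - 4)*(x^3 - 4*x^2) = x*(x - 4)*(x^2 - 4*x) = x*(x - 4)^2*(x)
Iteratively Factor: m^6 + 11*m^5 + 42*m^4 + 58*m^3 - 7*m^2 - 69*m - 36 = (m + 1)*(m^5 + 10*m^4 + 32*m^3 + 26*m^2 - 33*m - 36) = (m + 1)*(m + 3)*(m^4 + 7*m^3 + 11*m^2 - 7*m - 12) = (m + 1)*(m + 3)*(m + 4)*(m^3 + 3*m^2 - m - 3) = (m - 1)*(m + 1)*(m + 3)*(m + 4)*(m^2 + 4*m + 3) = (m - 1)*(m + 1)*(m + 3)^2*(m + 4)*(m + 1)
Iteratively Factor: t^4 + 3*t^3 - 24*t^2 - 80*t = (t + 4)*(t^3 - t^2 - 20*t) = (t - 5)*(t + 4)*(t^2 + 4*t) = t*(t - 5)*(t + 4)*(t + 4)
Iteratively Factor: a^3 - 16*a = (a - 4)*(a^2 + 4*a) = (a - 4)*(a + 4)*(a)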